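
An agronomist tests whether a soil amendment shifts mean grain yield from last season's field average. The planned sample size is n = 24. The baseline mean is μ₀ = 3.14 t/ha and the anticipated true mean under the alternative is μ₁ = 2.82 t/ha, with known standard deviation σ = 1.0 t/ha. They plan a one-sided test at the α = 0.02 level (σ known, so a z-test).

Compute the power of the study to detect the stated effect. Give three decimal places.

Power ≈ 0.313

Standardized effect: d = |μ₁ − μ₀| / σ = |2.82 − 3.14| / 1.0 = 0.3200
Noncentrality parameter: δ = d·√n = 0.3200 × √24 = 1.5677
Critical value for a one-sided test at α = 0.02: z_α = 2.054.
Power = Φ(δ − 2.054) = Φ(-0.486) = 0.3135.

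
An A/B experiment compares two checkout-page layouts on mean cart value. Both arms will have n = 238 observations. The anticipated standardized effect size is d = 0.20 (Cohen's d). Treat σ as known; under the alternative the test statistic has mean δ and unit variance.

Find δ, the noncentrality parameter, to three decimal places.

The noncentrality parameter scales effect size by the design's sample-size factor: δ = d·√(n/2) = 0.20 × √(238/2) = 2.1817

δ ≈ 2.182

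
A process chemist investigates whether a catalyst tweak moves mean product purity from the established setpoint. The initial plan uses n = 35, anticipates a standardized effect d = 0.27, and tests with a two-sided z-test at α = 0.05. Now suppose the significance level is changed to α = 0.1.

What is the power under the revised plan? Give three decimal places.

Power ≈ 0.482

δ = d·√n = 0.27 × √35 = 1.5973 (unchanged). New critical value: z_{0.05} = 1.645.
Revised power = Φ(δ − 1.645) + Φ(−δ − 1.645) = Φ(-0.048) + Φ(-3.242) = 0.4811 + 0.0006 = 0.4816.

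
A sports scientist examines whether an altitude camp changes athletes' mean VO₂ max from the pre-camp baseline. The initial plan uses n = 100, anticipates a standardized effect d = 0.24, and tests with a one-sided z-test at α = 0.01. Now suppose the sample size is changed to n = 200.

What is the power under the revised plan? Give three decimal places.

Power ≈ 0.857

With n = 200: δ = d·√n = 0.24 × √200 = 3.3941. Critical value z_{0.01} = 2.326.
Revised power = P(Z > 2.326 − δ) = Φ(1.068) = 0.8572.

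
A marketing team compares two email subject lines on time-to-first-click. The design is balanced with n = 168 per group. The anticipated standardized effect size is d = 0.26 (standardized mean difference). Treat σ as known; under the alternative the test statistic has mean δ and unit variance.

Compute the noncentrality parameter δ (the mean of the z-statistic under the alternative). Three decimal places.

The noncentrality parameter scales effect size by the design's sample-size factor: δ = d·√(n/2) = 0.26 × √(168/2) = 2.3829

δ ≈ 2.383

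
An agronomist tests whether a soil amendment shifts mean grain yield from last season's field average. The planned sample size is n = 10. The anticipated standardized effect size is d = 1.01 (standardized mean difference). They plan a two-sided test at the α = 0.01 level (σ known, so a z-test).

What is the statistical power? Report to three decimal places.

Noncentrality parameter: δ = d·√n = 1.01 × √10 = 3.1939
Two-sided α = 0.01 → critical value z_{0.005} = 2.576.
Power = Φ(δ − 2.576) + Φ(−δ − 2.576) = Φ(0.618) + Φ(-5.770) = 0.7317 + 0.0000 = 0.7317.

Power ≈ 0.732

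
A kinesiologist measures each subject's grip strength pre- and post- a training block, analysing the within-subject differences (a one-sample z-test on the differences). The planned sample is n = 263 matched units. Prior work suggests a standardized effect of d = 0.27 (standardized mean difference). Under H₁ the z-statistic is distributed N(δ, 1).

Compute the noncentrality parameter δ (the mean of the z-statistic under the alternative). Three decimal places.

δ = d·√n = 0.27 × √263 = 4.3787

δ ≈ 4.379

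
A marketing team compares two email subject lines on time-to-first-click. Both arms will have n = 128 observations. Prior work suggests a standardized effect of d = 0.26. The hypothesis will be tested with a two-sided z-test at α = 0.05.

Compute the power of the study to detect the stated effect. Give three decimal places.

Power ≈ 0.548

Noncentrality parameter: δ = d·√(n/2) = 0.26 × √(128/2) = 2.0800
Critical value for a two-sided test at α = 0.05: z_{α/2} = 1.960.
Power = Φ(δ − 1.960) + Φ(−δ − 1.960) = Φ(0.120) + Φ(-4.040) = 0.5478 + 0.0000 = 0.5478.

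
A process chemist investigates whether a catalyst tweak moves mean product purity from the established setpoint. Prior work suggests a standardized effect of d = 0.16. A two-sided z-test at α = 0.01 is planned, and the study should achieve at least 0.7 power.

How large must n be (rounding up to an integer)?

n = 376

Set Φ(δ − 2.576) = 0.7; then δ − 2.576 = Φ⁻¹(0.7) = 0.524, giving δ = 3.100.
(The Φ(−δ − z_{α/2}) term is vanishingly small for δ > 0 and is dropped in the standard sample-size formula.)
δ = d·√n ⇒ n = (δ/d)² = (3.100 / 0.16)² = 375.45.
Rounding up, n = 376.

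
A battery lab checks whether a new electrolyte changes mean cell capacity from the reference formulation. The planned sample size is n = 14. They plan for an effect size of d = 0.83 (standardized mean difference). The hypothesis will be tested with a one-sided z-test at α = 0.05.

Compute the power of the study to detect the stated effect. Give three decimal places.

Power ≈ 0.928

Noncentrality parameter: δ = d·√n = 0.83 × √14 = 3.1056
One-sided α = 0.05 → critical value z_{0.05} = 1.645.
Power = Φ(δ − 1.645) = Φ(1.461) = 0.9280.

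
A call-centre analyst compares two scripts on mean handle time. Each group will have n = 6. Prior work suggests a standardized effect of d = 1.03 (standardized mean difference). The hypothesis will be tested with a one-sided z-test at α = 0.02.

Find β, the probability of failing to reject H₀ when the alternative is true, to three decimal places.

β ≈ 0.606

Noncentrality parameter: δ = d·√(n/2) = 1.03 × √(6/2) = 1.7840
Critical value for a one-sided test at α = 0.02: z_α = 2.054.
Power = Φ(δ − 2.054) = Φ(-0.270) = 0.3937.
Type II error: β = 1 − power = 1 − 0.3937 = 0.6063.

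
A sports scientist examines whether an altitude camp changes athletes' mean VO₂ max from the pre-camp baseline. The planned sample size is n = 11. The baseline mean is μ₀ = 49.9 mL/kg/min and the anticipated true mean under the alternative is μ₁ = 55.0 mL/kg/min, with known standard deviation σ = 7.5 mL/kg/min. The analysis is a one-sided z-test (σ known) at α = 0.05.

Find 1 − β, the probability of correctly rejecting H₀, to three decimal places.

Power ≈ 0.729

Standardized effect: d = |μ₁ − μ₀| / σ = |55.0 − 49.9| / 7.5 = 0.6800
Noncentrality parameter: δ = d·√n = 0.6800 × √11 = 2.2553
Critical value for a one-sided test at α = 0.05: z_α = 1.645.
Power = Φ(δ − 1.645) = Φ(0.610) = 0.7292.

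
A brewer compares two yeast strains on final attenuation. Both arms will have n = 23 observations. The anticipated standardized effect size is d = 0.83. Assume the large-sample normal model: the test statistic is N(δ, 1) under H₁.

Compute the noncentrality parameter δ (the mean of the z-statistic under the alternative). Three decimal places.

δ ≈ 2.815

δ = d·√(n/2) = 0.83 × √(23/2) = 2.8147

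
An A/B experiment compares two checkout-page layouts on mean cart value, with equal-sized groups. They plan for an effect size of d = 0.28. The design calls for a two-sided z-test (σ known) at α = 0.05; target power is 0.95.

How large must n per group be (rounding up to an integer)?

n = 332 per group

For power 0.95 need Φ(δ − z_{0.025}) = 0.95, so δ = z_{0.025} + z_{0.05} = 1.960 + 1.645 = 3.605.
(The Φ(−δ − z_{α/2}) term is vanishingly small for δ > 0 and is dropped in the standard sample-size formula.)
δ = d·√(n/2) ⇒ n = 2(δ/d)² = 2 × (3.605 / 0.28)² = 331.50.
Rounding up, n = 332 per group.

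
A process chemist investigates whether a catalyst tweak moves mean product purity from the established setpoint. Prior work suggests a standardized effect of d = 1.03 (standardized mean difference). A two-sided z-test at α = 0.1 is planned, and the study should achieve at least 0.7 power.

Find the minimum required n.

Set Φ(δ − 1.645) = 0.7; then δ − 1.645 = Φ⁻¹(0.7) = 0.524, giving δ = 2.169.
(For δ > 0 the lower-tail rejection region contributes negligibly to power, so the one-term inversion is standard.)
δ = d·√n ⇒ n = (δ/d)² = (2.169 / 1.03)² = 4.44.
Rounding up, n = 5.

n = 5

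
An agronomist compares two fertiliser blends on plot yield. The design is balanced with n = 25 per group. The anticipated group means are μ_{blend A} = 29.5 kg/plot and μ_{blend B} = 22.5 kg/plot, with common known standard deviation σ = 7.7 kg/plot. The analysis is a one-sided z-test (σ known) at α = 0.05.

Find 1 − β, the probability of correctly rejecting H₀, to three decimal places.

Power ≈ 0.942

Standardized effect: d = |μ_{blend A} − μ_{blend B}| / σ = |29.5 − 22.5| / 7.7 = 0.9091
Noncentrality parameter: δ = d·√(n/2) = 0.9091 × √(25/2) = 3.2141
Critical value for a one-sided test at α = 0.05: z_α = 1.645.
Power = P(Z > 1.645 − δ) = Φ(1.569) = 0.9417.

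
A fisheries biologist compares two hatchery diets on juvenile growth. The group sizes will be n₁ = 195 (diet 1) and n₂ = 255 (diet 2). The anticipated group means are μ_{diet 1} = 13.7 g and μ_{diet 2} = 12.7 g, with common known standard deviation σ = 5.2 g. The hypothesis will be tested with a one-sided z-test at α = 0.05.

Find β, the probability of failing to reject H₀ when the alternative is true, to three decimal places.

β ≈ 0.353

Standardized effect: d = |μ_{diet 1} − μ_{diet 2}| / σ = |13.7 − 12.7| / 5.2 = 0.1923
Noncentrality parameter: δ = d / √(1/n₁ + 1/n₂) = 0.1923 / √(1/195 + 1/255) = 2.0215
One-sided α = 0.05 → critical value z_{0.05} = 1.645.
Power = P(Z > 1.645 − δ) = Φ(0.377) = 0.6468.
Type II error: β = 1 − power = 1 − 0.6468 = 0.3532.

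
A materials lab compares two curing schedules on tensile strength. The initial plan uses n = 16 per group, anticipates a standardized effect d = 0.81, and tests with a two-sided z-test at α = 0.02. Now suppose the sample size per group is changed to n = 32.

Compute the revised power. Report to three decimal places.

With n = 32 per group: δ = d·√(n/2) = 0.81 × √(32/2) = 3.2400. Critical value z_{0.01} = 2.326.
Revised power = Φ(δ − 2.326) + Φ(−δ − 2.326) = Φ(0.914) + Φ(-5.566) = 0.8196 + 0.0000 = 0.8196.

Power ≈ 0.820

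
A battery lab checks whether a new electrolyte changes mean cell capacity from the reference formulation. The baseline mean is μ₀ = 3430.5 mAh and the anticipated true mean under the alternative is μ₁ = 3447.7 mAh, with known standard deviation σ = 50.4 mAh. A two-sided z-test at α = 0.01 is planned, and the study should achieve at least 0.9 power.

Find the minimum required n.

n = 128

Standardized effect: d = |μ₁ − μ₀| / σ = |3447.7 − 3430.5| / 50.4 = 0.3413
Set Φ(δ − 2.576) = 0.9; then δ − 2.576 = Φ⁻¹(0.9) = 1.282, giving δ = 3.857.
(For δ > 0 the lower-tail rejection region contributes negligibly to power, so the one-term inversion is standard.)
δ = d·√n ⇒ n = (δ/d)² = (3.857 / 0.3413)² = 127.76.
Rounding up, n = 128.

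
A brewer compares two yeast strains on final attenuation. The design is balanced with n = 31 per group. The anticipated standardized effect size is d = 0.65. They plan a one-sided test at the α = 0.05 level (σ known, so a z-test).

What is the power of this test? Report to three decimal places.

Power ≈ 0.820

Noncentrality parameter: δ = d·√(n/2) = 0.65 × √(31/2) = 2.5591
One-sided α = 0.05 → critical value z_{0.05} = 1.645.
Power = P(Z > 1.645 − δ) = Φ(0.914) = 0.8197.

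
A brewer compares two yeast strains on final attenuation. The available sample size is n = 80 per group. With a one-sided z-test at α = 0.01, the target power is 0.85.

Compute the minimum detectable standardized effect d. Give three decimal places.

d ≈ 0.532

Need Φ(δ − 2.326) = 0.85, so δ = 2.326 + 1.036 = 3.363.
δ = d·√(n/2) ⇒ d = δ/√(n/2) = 3.363/√(80/2) = 0.5317.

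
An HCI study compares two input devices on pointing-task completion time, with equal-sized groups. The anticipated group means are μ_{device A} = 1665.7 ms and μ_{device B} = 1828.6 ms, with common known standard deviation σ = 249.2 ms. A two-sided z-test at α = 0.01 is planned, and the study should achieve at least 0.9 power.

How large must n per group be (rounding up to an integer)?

n = 70 per group

Standardized effect: d = |μ_{device A} − μ_{device B}| / σ = |1665.7 − 1828.6| / 249.2 = 0.6537
For power 0.9 need Φ(δ − z_{0.005}) = 0.9, so δ = z_{0.005} + z_{0.10} = 2.576 + 1.282 = 3.857.
(The Φ(−δ − z_{α/2}) term is vanishingly small for δ > 0 and is dropped in the standard sample-size formula.)
δ = d·√(n/2) ⇒ n = 2(δ/d)² = 2 × (3.857 / 0.6537)² = 69.64.
Rounding up, n = 70 per group.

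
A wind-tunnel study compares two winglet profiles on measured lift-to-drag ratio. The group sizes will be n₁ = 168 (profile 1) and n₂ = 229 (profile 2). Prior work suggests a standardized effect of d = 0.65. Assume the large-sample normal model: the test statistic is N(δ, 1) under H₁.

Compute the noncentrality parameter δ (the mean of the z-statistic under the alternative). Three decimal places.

δ ≈ 6.399

The noncentrality parameter scales effect size by the design's sample-size factor: δ = d / √(1/n₁ + 1/n₂) = 0.65 / √(1/168 + 1/229) = 6.3987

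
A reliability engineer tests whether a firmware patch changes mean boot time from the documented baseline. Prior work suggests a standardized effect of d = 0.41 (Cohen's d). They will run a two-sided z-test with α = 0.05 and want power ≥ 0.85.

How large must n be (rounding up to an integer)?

Set Φ(δ − 1.960) = 0.85; then δ − 1.960 = Φ⁻¹(0.85) = 1.036, giving δ = 2.996.
(Ignoring the negligible lower-tail rejection probability gives the usual closed-form inversion.)
δ = d·√n ⇒ n = (δ/d)² = (2.996 / 0.41)² = 53.41.
Round up to the next whole unit.

n = 54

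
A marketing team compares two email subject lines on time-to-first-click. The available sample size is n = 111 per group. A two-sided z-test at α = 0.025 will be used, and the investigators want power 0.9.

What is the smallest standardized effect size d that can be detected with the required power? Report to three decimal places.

Need Φ(δ − 2.241) = 0.9, so δ = 2.241 + 1.282 = 3.523.
(Lower-tail contribution to power is negligible for δ > 0.)
δ = d·√(n/2) ⇒ d = δ/√(n/2) = 3.523/√(111/2) = 0.4729.

d ≈ 0.473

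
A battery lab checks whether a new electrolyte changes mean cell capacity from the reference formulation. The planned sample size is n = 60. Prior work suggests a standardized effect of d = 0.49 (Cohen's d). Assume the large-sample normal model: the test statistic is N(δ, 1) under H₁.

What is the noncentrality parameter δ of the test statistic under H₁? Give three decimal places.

δ = d·√n = 0.49 × √60 = 3.7955

δ ≈ 3.796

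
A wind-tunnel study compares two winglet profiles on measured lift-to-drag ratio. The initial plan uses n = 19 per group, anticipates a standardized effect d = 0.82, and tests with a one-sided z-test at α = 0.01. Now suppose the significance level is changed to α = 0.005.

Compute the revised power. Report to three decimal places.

Power ≈ 0.481

δ = d·√(n/2) = 0.82 × √(19/2) = 2.5274 (unchanged). New critical value: z_{0.005} = 2.576.
Revised power = P(Z > 2.576 − δ) = Φ(-0.048) = 0.4807.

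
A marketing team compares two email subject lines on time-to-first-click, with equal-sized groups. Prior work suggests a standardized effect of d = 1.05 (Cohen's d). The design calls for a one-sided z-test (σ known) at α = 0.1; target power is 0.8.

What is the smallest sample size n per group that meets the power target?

Set Φ(δ − 1.282) = 0.8; then δ − 1.282 = Φ⁻¹(0.8) = 0.842, giving δ = 2.123.
δ = d·√(n/2) ⇒ n = 2(δ/d)² = 2 × (2.123 / 1.05)² = 8.18.
Round up to the next whole unit.

n = 9 per group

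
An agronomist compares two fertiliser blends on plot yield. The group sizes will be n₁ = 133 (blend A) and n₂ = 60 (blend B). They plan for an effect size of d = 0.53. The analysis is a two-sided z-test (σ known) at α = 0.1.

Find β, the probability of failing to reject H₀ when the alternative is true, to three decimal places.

β ≈ 0.039

Noncentrality parameter: δ = d / √(1/n₁ + 1/n₂) = 0.53 / √(1/133 + 1/60) = 3.4080
Critical value for a two-sided test at α = 0.1: z_{α/2} = 1.645.
Power = Φ(δ − 1.645) + Φ(−δ − 1.645) = Φ(1.763) + Φ(-5.053) = 0.9611 + 0.0000 = 0.9611.
Type II error: β = 1 − power = 1 − 0.9611 = 0.0389.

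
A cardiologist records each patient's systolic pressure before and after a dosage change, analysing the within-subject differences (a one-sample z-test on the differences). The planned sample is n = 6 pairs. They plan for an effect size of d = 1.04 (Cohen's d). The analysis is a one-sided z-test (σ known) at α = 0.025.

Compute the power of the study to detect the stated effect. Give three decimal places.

Power ≈ 0.722

Noncentrality parameter: δ = d·√n = 1.04 × √6 = 2.5475
Critical value for a one-sided test at α = 0.025: z_α = 1.960.
Power = Φ(δ − 1.960) = Φ(0.588) = 0.7216.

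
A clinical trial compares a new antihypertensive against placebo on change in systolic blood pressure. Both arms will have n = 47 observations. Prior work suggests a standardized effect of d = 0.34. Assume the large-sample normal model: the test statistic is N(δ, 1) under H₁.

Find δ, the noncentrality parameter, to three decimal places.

δ ≈ 1.648

δ = d·√(n/2) = 0.34 × √(47/2) = 1.6482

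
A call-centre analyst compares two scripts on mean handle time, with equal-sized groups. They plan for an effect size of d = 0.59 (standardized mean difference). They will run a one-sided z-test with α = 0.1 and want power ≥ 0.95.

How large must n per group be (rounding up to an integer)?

Set Φ(δ − 1.282) = 0.95; then δ − 1.282 = Φ⁻¹(0.95) = 1.645, giving δ = 2.926.
δ = d·√(n/2) ⇒ n = 2(δ/d)² = 2 × (2.926 / 0.59)² = 49.20.
Round up to the next whole unit.

n = 50 per group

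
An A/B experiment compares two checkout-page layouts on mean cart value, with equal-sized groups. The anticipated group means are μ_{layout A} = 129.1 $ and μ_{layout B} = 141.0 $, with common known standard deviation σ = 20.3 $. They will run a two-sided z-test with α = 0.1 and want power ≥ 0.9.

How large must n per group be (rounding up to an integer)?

Standardized effect: d = |μ_{layout A} − μ_{layout B}| / σ = |129.1 − 141.0| / 20.3 = 0.5862
Set Φ(δ − 1.645) = 0.9; then δ − 1.645 = Φ⁻¹(0.9) = 1.282, giving δ = 2.926.
(The Φ(−δ − z_{α/2}) term is vanishingly small for δ > 0 and is dropped in the standard sample-size formula.)
δ = d·√(n/2) ⇒ n = 2(δ/d)² = 2 × (2.926 / 0.5862)² = 49.84.
Rounding up, n = 50 per group.

n = 50 per group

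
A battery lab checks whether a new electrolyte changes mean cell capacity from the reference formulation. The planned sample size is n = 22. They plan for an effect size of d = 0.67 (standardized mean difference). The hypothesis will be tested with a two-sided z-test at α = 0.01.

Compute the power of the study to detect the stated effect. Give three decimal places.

Power ≈ 0.715

Noncentrality parameter: δ = d·√n = 0.67 × √22 = 3.1426
Critical value for a two-sided test at α = 0.01: z_{α/2} = 2.576.
Power = Φ(δ − 2.576) + Φ(−δ − 2.576) = Φ(0.567) + Φ(-5.718) = 0.7146 + 0.0000 = 0.7146.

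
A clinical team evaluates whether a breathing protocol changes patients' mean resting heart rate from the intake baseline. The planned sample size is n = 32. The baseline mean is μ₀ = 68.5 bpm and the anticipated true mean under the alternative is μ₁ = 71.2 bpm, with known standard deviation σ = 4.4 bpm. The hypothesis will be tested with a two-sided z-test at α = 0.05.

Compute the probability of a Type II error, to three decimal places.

Standardized effect: d = |μ₁ − μ₀| / σ = |71.2 − 68.5| / 4.4 = 0.6136
Noncentrality parameter: δ = d·√n = 0.6136 × √32 = 3.4713
Critical value for a two-sided test at α = 0.05: z_{α/2} = 1.960.
Power = Φ(δ − 1.960) + Φ(−δ − 1.960) = Φ(1.511) + Φ(-5.431) = 0.9346 + 0.0000 = 0.9346.
Type II error: β = 1 − power = 1 − 0.9346 = 0.0654.

β ≈ 0.065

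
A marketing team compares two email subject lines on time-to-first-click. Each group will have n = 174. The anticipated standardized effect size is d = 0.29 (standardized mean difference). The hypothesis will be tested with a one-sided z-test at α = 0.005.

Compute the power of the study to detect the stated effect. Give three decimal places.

Noncentrality parameter: δ = d·√(n/2) = 0.29 × √(174/2) = 2.7049
Critical value for a one-sided test at α = 0.005: z_α = 2.576.
Power = Φ(δ − 2.576) = Φ(0.129) = 0.5514.

Power ≈ 0.551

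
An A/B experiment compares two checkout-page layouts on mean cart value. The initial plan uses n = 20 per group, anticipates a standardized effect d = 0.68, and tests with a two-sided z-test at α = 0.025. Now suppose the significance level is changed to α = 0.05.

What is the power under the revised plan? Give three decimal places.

δ = d·√(n/2) = 0.68 × √(20/2) = 2.1503 (unchanged). New critical value: z_{0.025} = 1.960.
Revised power = Φ(δ − 1.960) + Φ(−δ − 1.960) = Φ(0.190) + Φ(-4.110) = 0.5755 + 0.0000 = 0.5755.

Power ≈ 0.576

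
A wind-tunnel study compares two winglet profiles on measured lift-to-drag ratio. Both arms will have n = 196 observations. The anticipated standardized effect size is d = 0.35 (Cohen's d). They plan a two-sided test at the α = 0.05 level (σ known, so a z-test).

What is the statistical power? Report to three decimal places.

Power ≈ 0.934

Noncentrality parameter: δ = d·√(n/2) = 0.35 × √(196/2) = 3.4648
Critical value for a two-sided test at α = 0.05: z_{α/2} = 1.960.
Power = Φ(δ − 1.960) + Φ(−δ − 1.960) = Φ(1.505) + Φ(-5.425) = 0.9338 + 0.0000 = 0.9338.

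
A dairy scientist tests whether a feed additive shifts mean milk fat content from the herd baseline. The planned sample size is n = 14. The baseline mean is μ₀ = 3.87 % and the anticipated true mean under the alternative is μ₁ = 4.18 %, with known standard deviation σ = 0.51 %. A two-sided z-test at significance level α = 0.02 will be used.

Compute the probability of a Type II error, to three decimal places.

Standardized effect: d = |μ₁ − μ₀| / σ = |4.18 − 3.87| / 0.51 = 0.6078
Noncentrality parameter: δ = d·√n = 0.6078 × √14 = 2.2743
Critical value for a two-sided test at α = 0.02: z_{α/2} = 2.326.
Power = Φ(δ − 2.326) + Φ(−δ − 2.326) = Φ(-0.052) + Φ(-4.601) = 0.4793 + 0.0000 = 0.4793.
Type II error: β = 1 − power = 1 − 0.4793 = 0.5207.

β ≈ 0.521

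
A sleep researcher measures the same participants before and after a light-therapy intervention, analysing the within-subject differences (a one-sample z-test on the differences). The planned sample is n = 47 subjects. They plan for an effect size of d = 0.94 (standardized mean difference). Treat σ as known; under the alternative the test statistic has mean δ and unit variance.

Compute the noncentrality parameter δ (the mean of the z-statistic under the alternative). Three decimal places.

δ ≈ 6.444

δ = d·√n = 0.94 × √47 = 6.4443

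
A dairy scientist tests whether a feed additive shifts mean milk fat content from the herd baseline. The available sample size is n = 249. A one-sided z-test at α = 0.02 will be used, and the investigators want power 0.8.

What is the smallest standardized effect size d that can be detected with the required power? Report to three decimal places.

d ≈ 0.183

Required noncentrality: δ = z_{0.02} + z_{0.20} = 2.054 + 0.842 = 2.895.
δ = d·√n ⇒ d = δ/√n = 2.895/√249 = 0.1835.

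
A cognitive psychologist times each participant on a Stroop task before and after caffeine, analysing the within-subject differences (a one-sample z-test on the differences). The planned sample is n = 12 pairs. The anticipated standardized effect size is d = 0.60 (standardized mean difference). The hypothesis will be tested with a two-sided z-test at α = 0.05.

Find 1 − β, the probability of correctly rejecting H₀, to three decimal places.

Noncentrality parameter: δ = d·√n = 0.60 × √12 = 2.0785
Critical value for a two-sided test at α = 0.05: z_{α/2} = 1.960.
Power = Φ(δ − 1.960) + Φ(−δ − 1.960) = Φ(0.118) + Φ(-4.038) = 0.5472 + 0.0000 = 0.5472.

Power ≈ 0.547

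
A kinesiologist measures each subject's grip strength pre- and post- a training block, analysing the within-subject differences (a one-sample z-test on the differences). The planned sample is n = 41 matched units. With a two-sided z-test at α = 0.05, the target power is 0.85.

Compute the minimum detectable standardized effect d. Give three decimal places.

Required noncentrality: δ = z_{0.025} + z_{0.15} = 1.960 + 1.036 = 2.996.
(Lower-tail contribution to power is negligible for δ > 0.)
δ = d·√n ⇒ d = δ/√n = 2.996/√41 = 0.4680.

d ≈ 0.468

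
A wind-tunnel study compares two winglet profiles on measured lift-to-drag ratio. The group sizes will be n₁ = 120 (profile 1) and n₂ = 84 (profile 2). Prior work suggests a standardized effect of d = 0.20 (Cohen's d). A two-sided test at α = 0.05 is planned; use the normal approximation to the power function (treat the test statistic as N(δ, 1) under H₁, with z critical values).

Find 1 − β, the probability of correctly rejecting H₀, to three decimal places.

Noncentrality parameter: δ = d / √(1/n₁ + 1/n₂) = 0.20 / √(1/120 + 1/84) = 1.4059
Two-sided α = 0.05 → critical value z_{0.025} = 1.960.
Power = Φ(δ − 1.960) + Φ(−δ − 1.960) = Φ(-0.554) + Φ(-3.366) = 0.2898 + 0.0004 = 0.2901.

Power ≈ 0.290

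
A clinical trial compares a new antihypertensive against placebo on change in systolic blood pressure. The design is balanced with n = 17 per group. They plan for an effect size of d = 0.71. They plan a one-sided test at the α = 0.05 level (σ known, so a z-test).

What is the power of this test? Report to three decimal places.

Noncentrality parameter: δ = d·√(n/2) = 0.71 × √(17/2) = 2.0700
Critical value for a one-sided test at α = 0.05: z_α = 1.645.
Power = Φ(δ − 1.645) = Φ(0.425) = 0.6646.

Power ≈ 0.665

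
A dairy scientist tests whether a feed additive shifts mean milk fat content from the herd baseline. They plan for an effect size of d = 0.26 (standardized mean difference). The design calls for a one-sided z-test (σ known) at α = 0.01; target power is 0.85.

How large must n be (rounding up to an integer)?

For power 0.85 need Φ(δ − z_{0.01}) = 0.85, so δ = z_{0.01} + z_{0.15} = 2.326 + 1.036 = 3.363.
δ = d·√n ⇒ n = (δ/d)² = (3.363 / 0.26)² = 167.28.
Round up to the next whole unit.

n = 168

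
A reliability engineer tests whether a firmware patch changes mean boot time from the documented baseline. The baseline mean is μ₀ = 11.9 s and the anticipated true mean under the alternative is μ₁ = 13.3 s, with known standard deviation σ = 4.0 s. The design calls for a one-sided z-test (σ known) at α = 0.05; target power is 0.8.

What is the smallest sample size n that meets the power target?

n = 51

Standardized effect: d = |μ₁ − μ₀| / σ = |13.3 − 11.9| / 4.0 = 0.3500
Set Φ(δ − 1.645) = 0.8; then δ − 1.645 = Φ⁻¹(0.8) = 0.842, giving δ = 2.486.
δ = d·√n ⇒ n = (δ/d)² = (2.486 / 0.3500)² = 50.47.
Rounding up, n = 51.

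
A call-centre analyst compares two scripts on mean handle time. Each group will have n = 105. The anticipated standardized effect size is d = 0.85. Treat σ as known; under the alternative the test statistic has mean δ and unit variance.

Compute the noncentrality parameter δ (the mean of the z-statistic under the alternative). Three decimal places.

δ = d·√(n/2) = 0.85 × √(105/2) = 6.1588

δ ≈ 6.159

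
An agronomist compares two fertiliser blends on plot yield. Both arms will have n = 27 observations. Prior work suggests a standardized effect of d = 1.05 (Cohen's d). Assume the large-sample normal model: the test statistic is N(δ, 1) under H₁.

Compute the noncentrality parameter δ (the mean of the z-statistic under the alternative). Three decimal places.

δ ≈ 3.858

The noncentrality parameter scales effect size by the design's sample-size factor: δ = d·√(n/2) = 1.05 × √(27/2) = 3.8579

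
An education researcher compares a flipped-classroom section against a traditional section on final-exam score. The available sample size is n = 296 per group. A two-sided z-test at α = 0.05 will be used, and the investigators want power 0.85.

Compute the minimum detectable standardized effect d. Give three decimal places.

d ≈ 0.246

Required noncentrality: δ = z_{0.025} + z_{0.15} = 1.960 + 1.036 = 2.996.
(Lower-tail contribution to power is negligible for δ > 0.)
δ = d·√(n/2) ⇒ d = δ/√(n/2) = 2.996/√(296/2) = 0.2463.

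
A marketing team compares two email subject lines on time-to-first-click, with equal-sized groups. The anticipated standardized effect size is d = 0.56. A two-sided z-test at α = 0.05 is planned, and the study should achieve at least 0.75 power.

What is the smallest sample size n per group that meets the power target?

Set Φ(δ − 1.960) = 0.75; then δ − 1.960 = Φ⁻¹(0.75) = 0.674, giving δ = 2.634.
(The Φ(−δ − z_{α/2}) term is vanishingly small for δ > 0 and is dropped in the standard sample-size formula.)
δ = d·√(n/2) ⇒ n = 2(δ/d)² = 2 × (2.634 / 0.56)² = 44.26.
Rounding up, n = 45 per group.

n = 45 per group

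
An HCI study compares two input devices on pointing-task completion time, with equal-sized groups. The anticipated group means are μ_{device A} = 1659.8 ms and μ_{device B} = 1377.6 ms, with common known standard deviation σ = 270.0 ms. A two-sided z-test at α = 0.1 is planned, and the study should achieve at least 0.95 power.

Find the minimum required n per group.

Standardized effect: d = |μ_{device A} − μ_{device B}| / σ = |1659.8 − 1377.6| / 270.0 = 1.0452
Set Φ(δ − 1.645) = 0.95; then δ − 1.645 = Φ⁻¹(0.95) = 1.645, giving δ = 3.290.
(Ignoring the negligible lower-tail rejection probability gives the usual closed-form inversion.)
δ = d·√(n/2) ⇒ n = 2(δ/d)² = 2 × (3.290 / 1.0452)² = 19.81.
Round up to the next whole unit.

n = 20 per group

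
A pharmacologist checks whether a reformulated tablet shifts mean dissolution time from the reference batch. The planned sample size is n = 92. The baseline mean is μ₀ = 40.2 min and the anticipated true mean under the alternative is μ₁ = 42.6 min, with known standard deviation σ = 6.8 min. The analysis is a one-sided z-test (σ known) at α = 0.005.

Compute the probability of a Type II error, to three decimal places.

Standardized effect: d = |μ₁ − μ₀| / σ = |42.6 − 40.2| / 6.8 = 0.3529
Noncentrality parameter: δ = d·√n = 0.3529 × √92 = 3.3853
One-sided α = 0.005 → critical value z_{0.005} = 2.576.
Power = Φ(δ − 2.576) = Φ(0.809) = 0.7909.
Type II error: β = 1 − power = 1 − 0.7909 = 0.2091.

β ≈ 0.209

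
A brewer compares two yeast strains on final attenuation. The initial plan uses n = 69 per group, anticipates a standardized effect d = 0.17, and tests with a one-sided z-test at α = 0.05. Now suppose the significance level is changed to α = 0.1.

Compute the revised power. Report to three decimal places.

δ = d·√(n/2) = 0.17 × √(69/2) = 0.9985 (unchanged). New critical value: z_{0.1} = 1.282.
Revised power = Φ(δ − 1.282) = Φ(-0.283) = 0.3886.

Power ≈ 0.389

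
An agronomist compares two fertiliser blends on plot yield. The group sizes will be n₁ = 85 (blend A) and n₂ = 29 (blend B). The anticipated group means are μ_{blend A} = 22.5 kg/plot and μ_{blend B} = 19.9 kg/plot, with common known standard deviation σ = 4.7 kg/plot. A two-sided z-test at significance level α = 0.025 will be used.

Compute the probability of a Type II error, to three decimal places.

β ≈ 0.370

Standardized effect: d = |μ_{blend A} − μ_{blend B}| / σ = |22.5 − 19.9| / 4.7 = 0.5532
Noncentrality parameter: δ = d / √(1/n₁ + 1/n₂) = 0.5532 / √(1/85 + 1/29) = 2.5724
Two-sided α = 0.025 → critical value z_{0.0125} = 2.241.
Power = Φ(δ − 2.241) + Φ(−δ − 2.241) = Φ(0.331) + Φ(-4.814) = 0.6297 + 0.0000 = 0.6297.
Type II error: β = 1 − power = 1 − 0.6297 = 0.3703.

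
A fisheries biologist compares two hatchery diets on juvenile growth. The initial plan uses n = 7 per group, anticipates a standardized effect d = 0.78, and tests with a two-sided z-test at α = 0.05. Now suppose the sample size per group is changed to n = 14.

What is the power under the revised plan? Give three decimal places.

Power ≈ 0.541

With n = 14 per group: δ = d·√(n/2) = 0.78 × √(14/2) = 2.0637. Critical value z_{0.025} = 1.960.
Revised power = Φ(δ − 1.960) + Φ(−δ − 1.960) = Φ(0.104) + Φ(-4.024) = 0.5413 + 0.0000 = 0.5413.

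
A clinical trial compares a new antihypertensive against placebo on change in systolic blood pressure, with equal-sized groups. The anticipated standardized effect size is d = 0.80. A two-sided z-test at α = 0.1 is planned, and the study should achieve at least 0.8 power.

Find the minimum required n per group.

n = 20 per group

Set Φ(δ − 1.645) = 0.8; then δ − 1.645 = Φ⁻¹(0.8) = 0.842, giving δ = 2.486.
(The Φ(−δ − z_{α/2}) term is vanishingly small for δ > 0 and is dropped in the standard sample-size formula.)
δ = d·√(n/2) ⇒ n = 2(δ/d)² = 2 × (2.486 / 0.80)² = 19.32.
Rounding up, n = 20 per group.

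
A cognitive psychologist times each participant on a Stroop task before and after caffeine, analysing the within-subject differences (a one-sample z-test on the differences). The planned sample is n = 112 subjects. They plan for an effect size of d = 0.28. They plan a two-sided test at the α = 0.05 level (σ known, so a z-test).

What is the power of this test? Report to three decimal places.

Power ≈ 0.842

Noncentrality parameter: δ = d·√n = 0.28 × √112 = 2.9632
Critical value for a two-sided test at α = 0.05: z_{α/2} = 1.960.
Power = Φ(δ − 1.960) + Φ(−δ − 1.960) = Φ(1.003) + Φ(-4.923) = 0.8421 + 0.0000 = 0.8421.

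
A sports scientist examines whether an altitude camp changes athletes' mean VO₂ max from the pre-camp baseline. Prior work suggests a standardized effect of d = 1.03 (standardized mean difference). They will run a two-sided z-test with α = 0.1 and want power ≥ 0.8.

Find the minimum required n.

n = 6

For power 0.8 need Φ(δ − z_{0.05}) = 0.8, so δ = z_{0.05} + z_{0.20} = 1.645 + 0.842 = 2.486.
(The Φ(−δ − z_{α/2}) term is vanishingly small for δ > 0 and is dropped in the standard sample-size formula.)
δ = d·√n ⇒ n = (δ/d)² = (2.486 / 1.03)² = 5.83.
Rounding up, n = 6.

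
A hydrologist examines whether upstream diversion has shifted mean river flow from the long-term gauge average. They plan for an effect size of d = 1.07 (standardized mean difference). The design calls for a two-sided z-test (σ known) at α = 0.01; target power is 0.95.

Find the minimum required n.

n = 16

Set Φ(δ − 2.576) = 0.95; then δ − 2.576 = Φ⁻¹(0.95) = 1.645, giving δ = 4.221.
(For δ > 0 the lower-tail rejection region contributes negligibly to power, so the one-term inversion is standard.)
δ = d·√n ⇒ n = (δ/d)² = (4.221 / 1.07)² = 15.56.
Round up to the next whole unit.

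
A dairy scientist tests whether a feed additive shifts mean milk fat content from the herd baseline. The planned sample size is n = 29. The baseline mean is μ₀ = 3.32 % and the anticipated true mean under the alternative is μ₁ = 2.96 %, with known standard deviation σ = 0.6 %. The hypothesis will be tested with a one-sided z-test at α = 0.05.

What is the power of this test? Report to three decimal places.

Power ≈ 0.944

Standardized effect: d = |μ₁ − μ₀| / σ = |2.96 − 3.32| / 0.6 = 0.6000
Noncentrality parameter: δ = d·√n = 0.6000 × √29 = 3.2311
One-sided α = 0.05 → critical value z_{0.05} = 1.645.
Power = Φ(δ − 1.645) = Φ(1.586) = 0.9437.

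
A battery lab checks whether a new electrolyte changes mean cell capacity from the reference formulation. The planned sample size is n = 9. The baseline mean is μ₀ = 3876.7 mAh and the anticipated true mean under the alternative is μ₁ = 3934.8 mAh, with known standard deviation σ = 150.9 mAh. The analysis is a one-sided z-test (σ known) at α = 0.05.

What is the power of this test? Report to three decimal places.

Power ≈ 0.312

Standardized effect: d = |μ₁ − μ₀| / σ = |3934.8 − 3876.7| / 150.9 = 0.3850
Noncentrality parameter: λ = d·√n = 0.3850 × √9 = 1.1551
Critical value for a one-sided test at α = 0.05: z_α = 1.645.
Power = Φ(λ − 1.645) = Φ(-0.490) = 0.3121.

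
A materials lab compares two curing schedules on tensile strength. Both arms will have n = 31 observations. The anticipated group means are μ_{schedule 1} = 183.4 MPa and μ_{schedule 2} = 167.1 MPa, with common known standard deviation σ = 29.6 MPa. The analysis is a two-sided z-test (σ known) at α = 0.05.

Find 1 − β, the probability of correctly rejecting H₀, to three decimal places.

Standardized effect: d = |μ_{schedule 1} − μ_{schedule 2}| / σ = |183.4 − 167.1| / 29.6 = 0.5507
Noncentrality parameter: δ = d·√(n/2) = 0.5507 × √(31/2) = 2.1680
Critical value for a two-sided test at α = 0.05: z_{α/2} = 1.960.
Power = Φ(δ − 1.960) + Φ(−δ − 1.960) = Φ(0.208) + Φ(-4.128) = 0.5824 + 0.0000 = 0.5824.

Power ≈ 0.582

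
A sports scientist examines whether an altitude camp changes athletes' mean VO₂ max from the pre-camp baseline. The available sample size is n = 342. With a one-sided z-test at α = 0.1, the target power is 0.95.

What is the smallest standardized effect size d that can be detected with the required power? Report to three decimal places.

d ≈ 0.158

Need Φ(δ − 1.282) = 0.95, so δ = 1.282 + 1.645 = 2.926.
δ = d·√n ⇒ d = δ/√n = 2.926/√342 = 0.1582.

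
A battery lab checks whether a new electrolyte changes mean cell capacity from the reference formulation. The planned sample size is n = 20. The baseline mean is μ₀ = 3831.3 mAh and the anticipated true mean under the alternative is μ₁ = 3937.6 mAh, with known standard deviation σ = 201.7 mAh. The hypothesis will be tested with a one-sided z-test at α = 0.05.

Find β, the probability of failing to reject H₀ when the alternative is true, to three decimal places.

Standardized effect: d = |μ₁ − μ₀| / σ = |3937.6 − 3831.3| / 201.7 = 0.5270
Noncentrality parameter: δ = d·√n = 0.5270 × √20 = 2.3569
Critical value for a one-sided test at α = 0.05: z_α = 1.645.
Power = Φ(δ − 1.645) = Φ(0.712) = 0.7618.
Type II error: β = 1 − power = 1 − 0.7618 = 0.2382.

β ≈ 0.238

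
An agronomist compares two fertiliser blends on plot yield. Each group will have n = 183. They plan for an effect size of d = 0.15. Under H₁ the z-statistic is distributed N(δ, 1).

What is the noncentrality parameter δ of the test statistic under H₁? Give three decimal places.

δ ≈ 1.435

δ = d·√(n/2) = 0.15 × √(183/2) = 1.4348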